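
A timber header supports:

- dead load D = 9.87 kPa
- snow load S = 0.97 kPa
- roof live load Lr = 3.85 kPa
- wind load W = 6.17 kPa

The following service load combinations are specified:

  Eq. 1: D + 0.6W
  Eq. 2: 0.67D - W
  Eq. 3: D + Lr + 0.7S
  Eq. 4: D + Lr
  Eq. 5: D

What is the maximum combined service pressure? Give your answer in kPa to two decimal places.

Eq. 1: 1.0(9.87) + 0.6(6.17) = 9.87 + 3.70 = 13.57
Eq. 2: 0.67(9.87) - 1.0(6.17) = 6.61 - 6.17 = 0.44
Eq. 3: 1.0(9.87) + 1.0(3.85) + 0.7(0.97) = 9.87 + 3.85 + 0.68 = 14.40
Eq. 4: 1.0(9.87) + 1.0(3.85) = 9.87 + 3.85 = 13.72
Eq. 5: 1.0(9.87) = 9.87
Maximum is from combination 3.

14.40 kPa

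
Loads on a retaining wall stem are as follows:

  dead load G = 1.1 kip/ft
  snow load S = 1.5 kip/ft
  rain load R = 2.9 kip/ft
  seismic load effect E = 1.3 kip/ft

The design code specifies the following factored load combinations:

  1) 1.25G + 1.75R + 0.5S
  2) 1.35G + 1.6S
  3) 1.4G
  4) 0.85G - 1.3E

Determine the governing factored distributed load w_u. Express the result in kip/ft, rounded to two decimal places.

1) 1.25(1.1) + 1.75(2.9) + 0.5(1.5) = 7.20
2) 1.35(1.1) + 1.6(1.5) = 1.49 + 2.40 = 3.89
3) 1.4(1.1) = 1.54
4) 0.85(1.1) - 1.3(1.3) = -0.76
Maximum is from combination 1.

7.20 kip/ft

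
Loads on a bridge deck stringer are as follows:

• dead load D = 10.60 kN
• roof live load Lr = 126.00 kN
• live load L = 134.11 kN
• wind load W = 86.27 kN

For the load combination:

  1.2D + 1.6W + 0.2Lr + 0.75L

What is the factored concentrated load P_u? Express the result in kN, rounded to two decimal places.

276.53 kN

1.2(10.60) + 1.6(86.27) + 0.2(126.00) + 0.75(134.11) = 12.72 + 138.03 + 25.20 + 100.58 = 276.53
P_u = 276.53 kN.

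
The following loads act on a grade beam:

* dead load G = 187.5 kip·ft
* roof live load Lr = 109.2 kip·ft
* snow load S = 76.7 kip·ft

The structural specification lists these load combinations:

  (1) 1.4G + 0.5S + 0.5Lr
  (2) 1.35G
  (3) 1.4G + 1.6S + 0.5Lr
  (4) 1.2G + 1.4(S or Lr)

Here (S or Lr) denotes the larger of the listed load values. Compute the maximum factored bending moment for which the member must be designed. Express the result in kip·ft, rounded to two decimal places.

(S or Lr) → Lr = 109.2 kip·ft.
(1) 1.4(187.5) + 0.5(76.7) + 0.5(109.2) = 262.50 + 38.35 + 54.60 = 355.45
(2) 1.35(187.5) = 253.13
(3) 1.4(187.5) + 1.6(76.7) + 0.5(109.2) = 262.50 + 122.72 + 54.60 = 439.82
(4) 1.2(187.5) + 1.4(109.2) = 225.00 + 152.88 = 377.88
The controlling combination is 3, giving 439.82 kip·ft.

439.82 kip·ft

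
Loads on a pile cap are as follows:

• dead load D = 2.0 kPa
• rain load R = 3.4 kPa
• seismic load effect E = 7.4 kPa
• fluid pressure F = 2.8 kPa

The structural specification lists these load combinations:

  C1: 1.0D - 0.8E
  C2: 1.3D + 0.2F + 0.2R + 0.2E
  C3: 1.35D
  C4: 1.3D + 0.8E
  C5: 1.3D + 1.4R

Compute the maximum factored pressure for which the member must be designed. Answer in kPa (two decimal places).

8.52 kPa

C1: 1.0(2.0) - 0.8(7.4) = 2.00 - 5.92 = -3.92
C2: 1.3(2.0) + 0.2(2.8) + 0.2(3.4) + 0.2(7.4) = 2.60 + 0.56 + 0.68 + 1.48 = 5.32
C3: 1.35(2.0) = 2.70
C4: 1.3(2.0) + 0.8(7.4) = 2.60 + 5.92 = 8.52
C5: 1.3(2.0) + 1.4(3.4) = 2.60 + 4.76 = 7.36
The controlling combination is 4, giving 8.52 kPa.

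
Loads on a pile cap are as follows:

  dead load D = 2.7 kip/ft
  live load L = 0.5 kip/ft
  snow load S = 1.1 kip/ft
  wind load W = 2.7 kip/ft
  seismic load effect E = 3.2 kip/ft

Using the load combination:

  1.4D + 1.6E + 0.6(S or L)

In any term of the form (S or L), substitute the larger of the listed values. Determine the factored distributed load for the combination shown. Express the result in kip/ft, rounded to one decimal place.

9.6 kip/ft

(S or L) → S = 1.1 kip/ft.
1.4(2.7) + 1.6(3.2) + 0.6(1.1) = 9.6
w_u = 9.6 kip/ft.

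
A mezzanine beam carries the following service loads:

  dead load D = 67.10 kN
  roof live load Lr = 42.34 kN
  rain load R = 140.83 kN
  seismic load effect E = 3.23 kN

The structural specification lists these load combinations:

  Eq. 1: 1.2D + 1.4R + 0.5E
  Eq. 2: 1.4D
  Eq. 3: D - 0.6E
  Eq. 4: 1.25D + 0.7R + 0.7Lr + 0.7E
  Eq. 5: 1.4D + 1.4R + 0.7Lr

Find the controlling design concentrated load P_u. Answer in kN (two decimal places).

320.74 kN

Eq. 1: 1.2(67.10) + 1.4(140.83) + 0.5(3.23) = 80.52 + 197.16 + 1.62 = 279.30
Eq. 2: 1.4(67.10) = 93.94
Eq. 3: 1.0(67.10) - 0.6(3.23) = 67.10 - 1.94 = 65.16
Eq. 4: 1.25(67.10) + 0.7(140.83) + 0.7(42.34) + 0.7(3.23) = 83.88 + 98.58 + 29.64 + 2.26 = 214.36
Eq. 5: 1.4(67.10) + 1.4(140.83) + 0.7(42.34) = 93.94 + 197.16 + 29.64 = 320.74
Combination 5 governs: P_u = 320.74 kN.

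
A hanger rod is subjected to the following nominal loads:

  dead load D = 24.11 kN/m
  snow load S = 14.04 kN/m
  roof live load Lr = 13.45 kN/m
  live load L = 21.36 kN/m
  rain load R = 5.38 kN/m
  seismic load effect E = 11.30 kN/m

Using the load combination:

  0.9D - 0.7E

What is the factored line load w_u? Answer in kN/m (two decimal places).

0.9(24.11) - 0.7(11.30) = 13.79
w_u = 13.79 kN/m.

13.79 kN/m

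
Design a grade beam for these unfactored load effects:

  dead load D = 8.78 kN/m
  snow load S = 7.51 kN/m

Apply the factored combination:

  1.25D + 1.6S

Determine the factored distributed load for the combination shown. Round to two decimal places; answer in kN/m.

22.99 kN/m

1.25(8.78) + 1.6(7.51) = 22.99
w_u = 22.99 kN/m.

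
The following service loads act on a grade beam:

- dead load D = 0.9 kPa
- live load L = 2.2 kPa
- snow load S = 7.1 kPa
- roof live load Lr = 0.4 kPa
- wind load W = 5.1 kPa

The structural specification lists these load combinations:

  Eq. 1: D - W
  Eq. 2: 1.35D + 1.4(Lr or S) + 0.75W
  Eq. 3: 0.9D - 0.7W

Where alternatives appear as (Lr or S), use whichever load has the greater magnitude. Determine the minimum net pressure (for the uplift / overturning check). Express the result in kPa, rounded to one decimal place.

-4.2 kPa

(Lr or S) → S = 7.1 kPa.
Eq. 1: 1.0(0.9) - 1.0(5.1) = 0.9 - 5.1 = -4.2
Eq. 2: 1.35(0.9) + 1.4(7.1) + 0.75(5.1) = 15.0
Eq. 3: 0.9(0.9) - 0.7(5.1) = 0.8 - 3.6 = -2.8
Combination 1 gives the minimum: -4.2 kPa.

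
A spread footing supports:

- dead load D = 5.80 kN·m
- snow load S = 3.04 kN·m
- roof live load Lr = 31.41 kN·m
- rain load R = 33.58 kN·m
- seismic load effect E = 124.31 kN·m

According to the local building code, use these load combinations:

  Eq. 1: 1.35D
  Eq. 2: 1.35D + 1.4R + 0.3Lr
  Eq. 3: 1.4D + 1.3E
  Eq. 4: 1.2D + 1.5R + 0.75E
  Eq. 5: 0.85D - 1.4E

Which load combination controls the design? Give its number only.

Combination 3

Eq. 1: 1.35(5.80) = 7.83
Eq. 2: 1.35(5.80) + 1.4(33.58) + 0.3(31.41) = 64.27
Eq. 3: 1.4(5.80) + 1.3(124.31) = 8.12 + 161.60 = 169.72
Eq. 4: 1.2(5.80) + 1.5(33.58) + 0.75(124.31) = 6.96 + 50.37 + 93.23 = 150.56
Eq. 5: 0.85(5.80) - 1.4(124.31) = 4.93 - 174.03 = -169.10
The largest value is 169.72 kN·m from combination 3.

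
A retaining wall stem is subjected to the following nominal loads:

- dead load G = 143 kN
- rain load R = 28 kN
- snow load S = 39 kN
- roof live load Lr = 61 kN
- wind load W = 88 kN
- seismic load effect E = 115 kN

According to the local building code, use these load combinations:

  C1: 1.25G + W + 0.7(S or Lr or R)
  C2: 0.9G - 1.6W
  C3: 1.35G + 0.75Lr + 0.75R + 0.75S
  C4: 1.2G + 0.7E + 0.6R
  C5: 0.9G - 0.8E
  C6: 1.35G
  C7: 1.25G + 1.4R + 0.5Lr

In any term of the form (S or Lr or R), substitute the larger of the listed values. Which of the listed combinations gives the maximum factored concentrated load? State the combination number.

(S or Lr or R) → Lr = 61 kN.
C1: 1.25(143) + 1.0(88) + 0.7(61) = 178.75 + 88.00 + 42.70 = 309.45
C2: 0.9(143) - 1.6(88) = 128.70 - 140.80 = -12.10
C3: 1.35(143) + 0.75(61) + 0.75(28) + 0.75(39) = 193.05 + 45.75 + 21.00 + 29.25 = 289.05
C4: 1.2(143) + 0.7(115) + 0.6(28) = 171.60 + 80.50 + 16.80 = 268.90
C5: 0.9(143) - 0.8(115) = 128.70 - 92.00 = 36.70
C6: 1.35(143) = 193.05
C7: 1.25(143) + 1.4(28) + 0.5(61) = 178.75 + 39.20 + 30.50 = 248.45
The largest value is 309.45 kN from combination 1.

Combination 1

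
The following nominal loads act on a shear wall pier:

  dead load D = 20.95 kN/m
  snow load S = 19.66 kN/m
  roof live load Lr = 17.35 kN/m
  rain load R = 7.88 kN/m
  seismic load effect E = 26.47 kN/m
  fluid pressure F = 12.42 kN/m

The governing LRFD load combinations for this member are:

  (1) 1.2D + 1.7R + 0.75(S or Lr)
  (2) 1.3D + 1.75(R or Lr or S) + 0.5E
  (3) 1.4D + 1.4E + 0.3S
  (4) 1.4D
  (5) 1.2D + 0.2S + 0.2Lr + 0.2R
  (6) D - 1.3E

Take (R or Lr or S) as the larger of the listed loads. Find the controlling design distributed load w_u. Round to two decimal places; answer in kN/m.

(S or Lr) → S = 19.66 kN/m; (R or Lr or S) → S = 19.66 kN/m.
(1) 1.2(20.95) + 1.7(7.88) + 0.75(19.66) = 53.28
(2) 1.3(20.95) + 1.75(19.66) + 0.5(26.47) = 74.88
(3) 1.4(20.95) + 1.4(26.47) + 0.3(19.66) = 29.33 + 37.06 + 5.90 = 72.29
(4) 1.4(20.95) = 29.33
(5) 1.2(20.95) + 0.2(19.66) + 0.2(17.35) + 0.2(7.88) = 25.14 + 3.93 + 3.47 + 1.58 = 34.12
(6) 1.0(20.95) - 1.3(26.47) = 20.95 - 34.41 = -13.46
Combination 2 governs: w_u = 74.88 kN/m.

74.88 kN/m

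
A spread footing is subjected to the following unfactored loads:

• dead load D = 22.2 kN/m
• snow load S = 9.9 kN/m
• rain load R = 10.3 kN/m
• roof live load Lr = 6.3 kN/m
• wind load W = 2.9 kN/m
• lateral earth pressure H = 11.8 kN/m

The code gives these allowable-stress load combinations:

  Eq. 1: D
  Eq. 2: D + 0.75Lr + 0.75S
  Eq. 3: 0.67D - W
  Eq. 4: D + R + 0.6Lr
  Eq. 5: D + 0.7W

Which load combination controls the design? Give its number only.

Eq. 1: 1.0(22.2) = 22.20
Eq. 2: 1.0(22.2) + 0.75(6.3) + 0.75(9.9) = 34.35
Eq. 3: 0.67(22.2) - 1.0(2.9) = 14.87 - 2.90 = 11.97
Eq. 4: 1.0(22.2) + 1.0(10.3) + 0.6(6.3) = 22.20 + 10.30 + 3.78 = 36.28
Eq. 5: 1.0(22.2) + 0.7(2.9) = 22.20 + 2.03 = 24.23
The largest value is 36.28 kN/m from combination 4.

Combination 4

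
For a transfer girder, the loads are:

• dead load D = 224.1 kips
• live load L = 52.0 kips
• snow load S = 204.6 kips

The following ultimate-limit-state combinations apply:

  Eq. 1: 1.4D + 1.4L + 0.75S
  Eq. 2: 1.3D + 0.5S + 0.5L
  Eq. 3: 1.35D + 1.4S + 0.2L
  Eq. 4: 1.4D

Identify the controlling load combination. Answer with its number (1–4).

Combination 3

Eq. 1: 1.4(224.1) + 1.4(52.0) + 0.75(204.6) = 313.74 + 72.80 + 153.45 = 539.99
Eq. 2: 1.3(224.1) + 0.5(204.6) + 0.5(52.0) = 291.33 + 102.30 + 26.00 = 419.63
Eq. 3: 1.35(224.1) + 1.4(204.6) + 0.2(52.0) = 302.54 + 286.44 + 10.40 = 599.38
Eq. 4: 1.4(224.1) = 313.74
The largest value is 599.38 kips from combination 3.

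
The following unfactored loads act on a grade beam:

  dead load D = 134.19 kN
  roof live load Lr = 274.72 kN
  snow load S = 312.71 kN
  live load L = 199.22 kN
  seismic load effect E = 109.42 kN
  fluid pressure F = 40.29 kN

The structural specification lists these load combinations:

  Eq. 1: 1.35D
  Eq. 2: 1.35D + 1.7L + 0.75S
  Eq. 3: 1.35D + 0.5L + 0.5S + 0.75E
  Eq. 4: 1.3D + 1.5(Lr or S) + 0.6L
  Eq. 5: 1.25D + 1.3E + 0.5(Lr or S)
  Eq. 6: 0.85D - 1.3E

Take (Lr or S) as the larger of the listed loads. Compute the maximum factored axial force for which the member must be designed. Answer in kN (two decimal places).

763.04 kN

(Lr or S) → S = 312.71 kN.
Eq. 1: 1.35(134.19) = 181.16
Eq. 2: 1.35(134.19) + 1.7(199.22) + 0.75(312.71) = 181.16 + 338.67 + 234.53 = 754.36
Eq. 3: 1.35(134.19) + 0.5(199.22) + 0.5(312.71) + 0.75(109.42) = 519.19
Eq. 4: 1.3(134.19) + 1.5(312.71) + 0.6(199.22) = 763.04
Eq. 5: 1.25(134.19) + 1.3(109.42) + 0.5(312.71) = 466.34
Eq. 6: 0.85(134.19) - 1.3(109.42) = -28.18
The controlling combination is 4, giving 763.04 kN.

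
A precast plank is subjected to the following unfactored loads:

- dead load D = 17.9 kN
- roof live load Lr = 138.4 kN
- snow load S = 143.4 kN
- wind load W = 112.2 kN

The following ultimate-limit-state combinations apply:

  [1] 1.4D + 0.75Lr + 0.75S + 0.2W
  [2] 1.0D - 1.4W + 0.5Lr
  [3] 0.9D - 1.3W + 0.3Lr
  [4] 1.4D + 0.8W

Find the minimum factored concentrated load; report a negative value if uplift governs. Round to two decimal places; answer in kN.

[1] 1.4(17.9) + 0.75(138.4) + 0.75(143.4) + 0.2(112.2) = 25.06 + 103.80 + 107.55 + 22.44 = 258.85
[2] 1.0(17.9) - 1.4(112.2) + 0.5(138.4) = 17.90 - 157.08 + 69.20 = -69.98
[3] 0.9(17.9) - 1.3(112.2) + 0.3(138.4) = 16.11 - 145.86 + 41.52 = -88.23
[4] 1.4(17.9) + 0.8(112.2) = 25.06 + 89.76 = 114.82
Combination 3 gives the minimum: -88.23 kN.

-88.23 kN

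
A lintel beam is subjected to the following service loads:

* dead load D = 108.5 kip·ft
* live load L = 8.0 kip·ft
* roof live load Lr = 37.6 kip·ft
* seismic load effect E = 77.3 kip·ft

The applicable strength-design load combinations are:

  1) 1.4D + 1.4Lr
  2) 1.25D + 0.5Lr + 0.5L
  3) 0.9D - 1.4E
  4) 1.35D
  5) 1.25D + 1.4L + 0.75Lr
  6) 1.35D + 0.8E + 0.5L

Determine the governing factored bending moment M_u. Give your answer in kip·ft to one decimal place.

1) 1.4(108.5) + 1.4(37.6) = 204.5
2) 1.25(108.5) + 0.5(37.6) + 0.5(8.0) = 158.4
3) 0.9(108.5) - 1.4(77.3) = -10.6
4) 1.35(108.5) = 146.5
5) 1.25(108.5) + 1.4(8.0) + 0.75(37.6) = 175.0
6) 1.35(108.5) + 0.8(77.3) + 0.5(8.0) = 212.3
Maximum is from combination 6.

212.3 kip·ft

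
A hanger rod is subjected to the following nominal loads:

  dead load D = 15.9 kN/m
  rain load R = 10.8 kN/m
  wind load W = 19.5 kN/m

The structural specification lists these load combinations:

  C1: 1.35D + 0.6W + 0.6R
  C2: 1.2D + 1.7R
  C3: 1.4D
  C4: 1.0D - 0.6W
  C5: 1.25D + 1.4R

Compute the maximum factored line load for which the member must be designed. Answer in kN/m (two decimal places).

39.65 kN/m

C1: 1.35(15.9) + 0.6(19.5) + 0.6(10.8) = 21.47 + 11.70 + 6.48 = 39.65
C2: 1.2(15.9) + 1.7(10.8) = 19.08 + 18.36 = 37.44
C3: 1.4(15.9) = 22.26
C4: 1.0(15.9) - 0.6(19.5) = 15.90 - 11.70 = 4.20
C5: 1.25(15.9) + 1.4(10.8) = 19.88 + 15.12 = 35.00
Maximum is from combination 1.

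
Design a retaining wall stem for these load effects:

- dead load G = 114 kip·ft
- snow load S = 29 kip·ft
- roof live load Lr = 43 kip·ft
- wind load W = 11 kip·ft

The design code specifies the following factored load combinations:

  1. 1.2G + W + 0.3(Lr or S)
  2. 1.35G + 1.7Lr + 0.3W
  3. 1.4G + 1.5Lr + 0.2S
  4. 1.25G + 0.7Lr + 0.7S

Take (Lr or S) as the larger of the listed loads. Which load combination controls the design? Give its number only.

(Lr or S) → Lr = 43 kip·ft.
1. 1.2(114) + 1.0(11) + 0.3(43) = 136.80 + 11.00 + 12.90 = 160.70
2. 1.35(114) + 1.7(43) + 0.3(11) = 153.90 + 73.10 + 3.30 = 230.30
3. 1.4(114) + 1.5(43) + 0.2(29) = 159.60 + 64.50 + 5.80 = 229.90
4. 1.25(114) + 0.7(43) + 0.7(29) = 142.50 + 30.10 + 20.30 = 192.90
The largest value is 230.30 kip·ft from combination 2.

Combination 2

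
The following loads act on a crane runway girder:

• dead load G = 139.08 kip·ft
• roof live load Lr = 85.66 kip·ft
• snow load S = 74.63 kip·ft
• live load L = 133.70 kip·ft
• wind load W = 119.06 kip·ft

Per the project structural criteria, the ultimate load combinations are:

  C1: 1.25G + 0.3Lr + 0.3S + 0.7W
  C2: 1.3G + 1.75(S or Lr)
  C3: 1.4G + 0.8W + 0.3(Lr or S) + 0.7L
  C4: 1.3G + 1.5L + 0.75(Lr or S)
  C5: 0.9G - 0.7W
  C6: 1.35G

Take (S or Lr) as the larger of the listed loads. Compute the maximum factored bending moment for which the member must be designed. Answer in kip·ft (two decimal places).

445.60 kip·ft

(S or Lr) → Lr = 85.66 kip·ft; (Lr or S) → Lr = 85.66 kip·ft.
C1: 1.25(139.08) + 0.3(85.66) + 0.3(74.63) + 0.7(119.06) = 305.28
C2: 1.3(139.08) + 1.75(85.66) = 330.71
C3: 1.4(139.08) + 0.8(119.06) + 0.3(85.66) + 0.7(133.70) = 409.25
C4: 1.3(139.08) + 1.5(133.70) + 0.75(85.66) = 445.60
C5: 0.9(139.08) - 0.7(119.06) = 41.83
C6: 1.35(139.08) = 187.76
Combination 4 governs: M_u = 445.60 kip·ft.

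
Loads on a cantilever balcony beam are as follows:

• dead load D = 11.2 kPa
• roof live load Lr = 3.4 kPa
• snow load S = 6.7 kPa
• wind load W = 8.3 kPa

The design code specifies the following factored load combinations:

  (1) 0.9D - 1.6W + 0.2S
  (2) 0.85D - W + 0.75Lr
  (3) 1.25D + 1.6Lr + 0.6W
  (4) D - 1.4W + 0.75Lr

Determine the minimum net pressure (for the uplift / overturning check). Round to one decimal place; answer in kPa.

-1.9 kPa

(1) 0.9(11.2) - 1.6(8.3) + 0.2(6.7) = 10.1 - 13.3 + 1.3 = -1.9
(2) 0.85(11.2) - 1.0(8.3) + 0.75(3.4) = 9.5 - 8.3 + 2.6 = 3.8
(3) 1.25(11.2) + 1.6(3.4) + 0.6(8.3) = 14.0 + 5.4 + 5.0 = 24.4
(4) 1.0(11.2) - 1.4(8.3) + 0.75(3.4) = 2.1
Combination 1 gives the minimum: -1.9 kPa.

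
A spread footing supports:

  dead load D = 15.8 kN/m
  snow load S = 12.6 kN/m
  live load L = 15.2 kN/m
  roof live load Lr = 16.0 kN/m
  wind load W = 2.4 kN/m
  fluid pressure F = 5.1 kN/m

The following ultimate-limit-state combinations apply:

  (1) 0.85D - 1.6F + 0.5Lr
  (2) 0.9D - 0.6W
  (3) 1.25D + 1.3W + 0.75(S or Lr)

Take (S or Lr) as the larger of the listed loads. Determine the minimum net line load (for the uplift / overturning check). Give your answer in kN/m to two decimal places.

(S or Lr) → Lr = 16.0 kN/m.
(1) 0.85(15.8) - 1.6(5.1) + 0.5(16.0) = 13.43 - 8.16 + 8.00 = 13.27
(2) 0.9(15.8) - 0.6(2.4) = 14.22 - 1.44 = 12.78
(3) 1.25(15.8) + 1.3(2.4) + 0.75(16.0) = 19.75 + 3.12 + 12.00 = 34.87
Combination 2 gives the minimum: 12.78 kN/m.

12.78 kN/m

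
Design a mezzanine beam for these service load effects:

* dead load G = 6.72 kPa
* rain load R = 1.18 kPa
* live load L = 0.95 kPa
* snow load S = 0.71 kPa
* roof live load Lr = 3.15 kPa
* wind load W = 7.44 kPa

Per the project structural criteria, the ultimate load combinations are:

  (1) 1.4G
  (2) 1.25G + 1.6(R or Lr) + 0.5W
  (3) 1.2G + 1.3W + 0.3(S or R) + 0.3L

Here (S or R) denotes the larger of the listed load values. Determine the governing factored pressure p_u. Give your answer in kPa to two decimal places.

18.38 kPa

(R or Lr) → Lr = 3.15 kPa; (S or R) → R = 1.18 kPa.
(1) 1.4(6.72) = 9.41
(2) 1.25(6.72) + 1.6(3.15) + 0.5(7.44) = 8.40 + 5.04 + 3.72 = 17.16
(3) 1.2(6.72) + 1.3(7.44) + 0.3(1.18) + 0.3(0.95) = 18.38
Combination 3 governs: p_u = 18.38 kPa.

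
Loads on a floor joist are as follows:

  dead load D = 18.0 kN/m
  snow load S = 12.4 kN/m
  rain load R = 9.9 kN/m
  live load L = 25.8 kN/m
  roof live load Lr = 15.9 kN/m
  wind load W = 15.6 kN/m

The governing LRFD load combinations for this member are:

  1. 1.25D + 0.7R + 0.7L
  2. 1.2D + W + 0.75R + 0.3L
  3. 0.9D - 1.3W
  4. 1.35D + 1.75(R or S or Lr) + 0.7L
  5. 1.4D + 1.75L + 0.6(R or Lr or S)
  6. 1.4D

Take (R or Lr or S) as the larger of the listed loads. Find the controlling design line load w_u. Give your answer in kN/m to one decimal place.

79.9 kN/m

(R or S or Lr) → Lr = 15.9 kN/m; (R or Lr or S) → Lr = 15.9 kN/m.
1. 1.25(18.0) + 0.7(9.9) + 0.7(25.8) = 47.5
2. 1.2(18.0) + 1.0(15.6) + 0.75(9.9) + 0.3(25.8) = 52.4
3. 0.9(18.0) - 1.3(15.6) = -4.1
4. 1.35(18.0) + 1.75(15.9) + 0.7(25.8) = 70.2
5. 1.4(18.0) + 1.75(25.8) + 0.6(15.9) = 79.9
6. 1.4(18.0) = 25.2
Maximum is from combination 5.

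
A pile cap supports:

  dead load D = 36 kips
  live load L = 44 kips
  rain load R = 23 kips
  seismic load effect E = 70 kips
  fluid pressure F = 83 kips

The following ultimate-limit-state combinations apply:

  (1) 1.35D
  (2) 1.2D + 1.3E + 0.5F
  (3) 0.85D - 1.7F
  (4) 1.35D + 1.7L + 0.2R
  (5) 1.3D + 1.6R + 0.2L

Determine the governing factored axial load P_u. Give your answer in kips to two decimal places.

175.70 kips

(1) 1.35(36) = 48.60
(2) 1.2(36) + 1.3(70) + 0.5(83) = 43.20 + 91.00 + 41.50 = 175.70
(3) 0.85(36) - 1.7(83) = 30.60 - 141.10 = -110.50
(4) 1.35(36) + 1.7(44) + 0.2(23) = 48.60 + 74.80 + 4.60 = 128.00
(5) 1.3(36) + 1.6(23) + 0.2(44) = 46.80 + 36.80 + 8.80 = 92.40
The controlling combination is 2, giving 175.70 kips.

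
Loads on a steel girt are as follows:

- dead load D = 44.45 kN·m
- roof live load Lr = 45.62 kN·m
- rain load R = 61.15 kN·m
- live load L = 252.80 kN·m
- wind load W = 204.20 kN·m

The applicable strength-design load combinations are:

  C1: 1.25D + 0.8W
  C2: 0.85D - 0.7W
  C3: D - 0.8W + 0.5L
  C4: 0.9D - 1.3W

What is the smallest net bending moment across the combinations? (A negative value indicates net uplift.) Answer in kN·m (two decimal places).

C1: 1.25(44.45) + 0.8(204.20) = 218.92
C2: 0.85(44.45) - 0.7(204.20) = -105.16
C3: 1.0(44.45) - 0.8(204.20) + 0.5(252.80) = 7.49
C4: 0.9(44.45) - 1.3(204.20) = -225.46
Combination 4 gives the minimum: -225.46 kN·m.

-225.46 kN·m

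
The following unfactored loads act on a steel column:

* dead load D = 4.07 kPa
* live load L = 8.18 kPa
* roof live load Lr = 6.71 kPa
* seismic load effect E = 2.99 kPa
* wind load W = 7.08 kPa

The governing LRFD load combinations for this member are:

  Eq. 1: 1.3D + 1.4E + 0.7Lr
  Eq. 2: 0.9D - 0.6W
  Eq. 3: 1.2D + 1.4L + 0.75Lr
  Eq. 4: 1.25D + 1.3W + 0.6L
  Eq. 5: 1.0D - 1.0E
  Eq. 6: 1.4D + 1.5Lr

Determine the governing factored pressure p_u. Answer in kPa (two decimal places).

Eq. 1: 1.3(4.07) + 1.4(2.99) + 0.7(6.71) = 14.17
Eq. 2: 0.9(4.07) - 0.6(7.08) = 3.66 - 4.25 = -0.59
Eq. 3: 1.2(4.07) + 1.4(8.18) + 0.75(6.71) = 21.37
Eq. 4: 1.25(4.07) + 1.3(7.08) + 0.6(8.18) = 5.09 + 9.20 + 4.91 = 19.20
Eq. 5: 1.0(4.07) - 1.0(2.99) = 4.07 - 2.99 = 1.08
Eq. 6: 1.4(4.07) + 1.5(6.71) = 15.76
Maximum is from combination 3.

21.37 kPa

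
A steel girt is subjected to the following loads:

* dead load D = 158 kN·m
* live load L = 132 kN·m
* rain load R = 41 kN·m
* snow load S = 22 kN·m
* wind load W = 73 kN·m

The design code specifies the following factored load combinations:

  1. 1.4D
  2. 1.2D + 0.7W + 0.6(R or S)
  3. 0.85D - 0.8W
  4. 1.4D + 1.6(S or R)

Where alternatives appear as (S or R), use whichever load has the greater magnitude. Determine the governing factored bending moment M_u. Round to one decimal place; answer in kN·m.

286.8 kN·m

(R or S) → R = 41 kN·m; (S or R) → R = 41 kN·m.
1. 1.4(158) = 221.2
2. 1.2(158) + 0.7(73) + 0.6(41) = 189.6 + 51.1 + 24.6 = 265.3
3. 0.85(158) - 0.8(73) = 134.3 - 58.4 = 75.9
4. 1.4(158) + 1.6(41) = 221.2 + 65.6 = 286.8
The controlling combination is 4, giving 286.8 kN·m.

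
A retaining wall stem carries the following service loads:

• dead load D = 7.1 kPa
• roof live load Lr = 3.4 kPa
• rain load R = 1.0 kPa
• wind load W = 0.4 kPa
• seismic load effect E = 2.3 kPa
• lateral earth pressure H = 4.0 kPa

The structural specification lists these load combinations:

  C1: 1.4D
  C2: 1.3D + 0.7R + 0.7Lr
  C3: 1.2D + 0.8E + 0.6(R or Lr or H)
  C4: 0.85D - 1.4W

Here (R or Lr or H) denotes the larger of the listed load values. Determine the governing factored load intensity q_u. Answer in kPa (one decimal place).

(R or Lr or H) → H = 4.0 kPa.
C1: 1.4(7.1) = 9.9
C2: 1.3(7.1) + 0.7(1.0) + 0.7(3.4) = 9.2 + 0.7 + 2.4 = 12.3
C3: 1.2(7.1) + 0.8(2.3) + 0.6(4.0) = 12.8
C4: 0.85(7.1) - 1.4(0.4) = 5.5
The controlling combination is 3, giving 12.8 kPa.

12.8 kPa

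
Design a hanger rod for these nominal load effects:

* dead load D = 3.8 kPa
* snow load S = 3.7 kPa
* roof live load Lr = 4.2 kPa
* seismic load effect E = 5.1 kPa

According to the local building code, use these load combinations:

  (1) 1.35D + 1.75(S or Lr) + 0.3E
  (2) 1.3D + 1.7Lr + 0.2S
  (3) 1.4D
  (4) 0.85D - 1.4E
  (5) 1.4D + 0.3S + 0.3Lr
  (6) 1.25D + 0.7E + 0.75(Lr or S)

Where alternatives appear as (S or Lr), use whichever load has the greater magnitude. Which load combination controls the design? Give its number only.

Combination 1

(S or Lr) → Lr = 4.2 kPa; (Lr or S) → Lr = 4.2 kPa.
(1) 1.35(3.8) + 1.75(4.2) + 0.3(5.1) = 14.0
(2) 1.3(3.8) + 1.7(4.2) + 0.2(3.7) = 12.8
(3) 1.4(3.8) = 5.3
(4) 0.85(3.8) - 1.4(5.1) = -3.9
(5) 1.4(3.8) + 0.3(3.7) + 0.3(4.2) = 7.7
(6) 1.25(3.8) + 0.7(5.1) + 0.75(4.2) = 11.5
The largest value is 14.0 kPa from combination 1.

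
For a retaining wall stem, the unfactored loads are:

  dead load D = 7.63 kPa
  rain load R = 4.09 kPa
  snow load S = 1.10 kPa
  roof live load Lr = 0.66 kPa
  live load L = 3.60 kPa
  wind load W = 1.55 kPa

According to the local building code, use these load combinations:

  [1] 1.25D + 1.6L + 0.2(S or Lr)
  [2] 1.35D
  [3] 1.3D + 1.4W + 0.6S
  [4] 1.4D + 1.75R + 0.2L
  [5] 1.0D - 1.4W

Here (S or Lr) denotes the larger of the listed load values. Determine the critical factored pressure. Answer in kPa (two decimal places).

(S or Lr) → S = 1.10 kPa.
[1] 1.25(7.63) + 1.6(3.60) + 0.2(1.10) = 9.54 + 5.76 + 0.22 = 15.52
[2] 1.35(7.63) = 10.30
[3] 1.3(7.63) + 1.4(1.55) + 0.6(1.10) = 9.92 + 2.17 + 0.66 = 12.75
[4] 1.4(7.63) + 1.75(4.09) + 0.2(3.60) = 10.68 + 7.16 + 0.72 = 18.56
[5] 1.0(7.63) - 1.4(1.55) = 7.63 - 2.17 = 5.46
Combination 4 governs: p_u = 18.56 kPa.

18.56 kPa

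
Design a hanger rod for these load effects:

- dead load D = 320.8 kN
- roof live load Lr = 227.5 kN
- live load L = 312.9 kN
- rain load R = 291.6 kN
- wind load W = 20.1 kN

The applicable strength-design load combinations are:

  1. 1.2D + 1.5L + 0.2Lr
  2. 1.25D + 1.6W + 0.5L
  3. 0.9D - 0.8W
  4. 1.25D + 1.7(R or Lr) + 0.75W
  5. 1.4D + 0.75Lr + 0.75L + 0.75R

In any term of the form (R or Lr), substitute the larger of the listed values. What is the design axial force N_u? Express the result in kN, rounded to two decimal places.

1073.12 kN

(R or Lr) → R = 291.6 kN.
1. 1.2(320.8) + 1.5(312.9) + 0.2(227.5) = 899.81
2. 1.25(320.8) + 1.6(20.1) + 0.5(312.9) = 589.61
3. 0.9(320.8) - 0.8(20.1) = 272.64
4. 1.25(320.8) + 1.7(291.6) + 0.75(20.1) = 911.80
5. 1.4(320.8) + 0.75(227.5) + 0.75(312.9) + 0.75(291.6) = 1073.12
Combination 5 governs: N_u = 1073.12 kN.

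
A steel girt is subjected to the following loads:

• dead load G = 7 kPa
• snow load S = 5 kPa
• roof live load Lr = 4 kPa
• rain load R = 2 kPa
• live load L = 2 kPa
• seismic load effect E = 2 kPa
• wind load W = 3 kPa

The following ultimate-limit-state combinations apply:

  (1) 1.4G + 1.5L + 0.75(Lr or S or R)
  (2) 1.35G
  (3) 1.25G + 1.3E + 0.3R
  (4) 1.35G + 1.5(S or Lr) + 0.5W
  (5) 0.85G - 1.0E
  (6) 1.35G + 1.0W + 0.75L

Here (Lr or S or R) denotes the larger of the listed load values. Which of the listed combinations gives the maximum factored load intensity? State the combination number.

Combination 4

(Lr or S or R) → S = 5 kPa; (S or Lr) → S = 5 kPa.
(1) 1.4(7) + 1.5(2) + 0.75(5) = 9.8 + 3.0 + 3.8 = 16.6
(2) 1.35(7) = 9.5
(3) 1.25(7) + 1.3(2) + 0.3(2) = 8.8 + 2.6 + 0.6 = 12.0
(4) 1.35(7) + 1.5(5) + 0.5(3) = 9.5 + 7.5 + 1.5 = 18.5
(5) 0.85(7) - 1.0(2) = 6.0 - 2.0 = 4.0
(6) 1.35(7) + 1.0(3) + 0.75(2) = 9.5 + 3.0 + 1.5 = 14.0
The largest value is 18.5 kPa from combination 4.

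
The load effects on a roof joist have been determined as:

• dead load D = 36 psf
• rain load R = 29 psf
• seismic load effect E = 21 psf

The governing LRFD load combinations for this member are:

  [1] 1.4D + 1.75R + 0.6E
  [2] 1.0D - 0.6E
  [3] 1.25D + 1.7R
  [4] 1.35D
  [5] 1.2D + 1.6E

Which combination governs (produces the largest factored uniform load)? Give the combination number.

[1] 1.4(36) + 1.75(29) + 0.6(21) = 113.8
[2] 1.0(36) - 0.6(21) = 23.4
[3] 1.25(36) + 1.7(29) = 94.3
[4] 1.35(36) = 48.6
[5] 1.2(36) + 1.6(21) = 76.8
The largest value is 113.8 psf from combination 1.

Combination 1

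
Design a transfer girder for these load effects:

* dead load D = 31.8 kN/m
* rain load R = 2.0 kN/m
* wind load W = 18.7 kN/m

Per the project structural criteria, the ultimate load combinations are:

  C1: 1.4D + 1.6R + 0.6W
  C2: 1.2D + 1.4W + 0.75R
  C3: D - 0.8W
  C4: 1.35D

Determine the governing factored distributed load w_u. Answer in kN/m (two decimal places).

65.84 kN/m

C1: 1.4(31.8) + 1.6(2.0) + 0.6(18.7) = 58.94
C2: 1.2(31.8) + 1.4(18.7) + 0.75(2.0) = 65.84
C3: 1.0(31.8) - 0.8(18.7) = 16.84
C4: 1.35(31.8) = 42.93
The controlling combination is 2, giving 65.84 kN/m.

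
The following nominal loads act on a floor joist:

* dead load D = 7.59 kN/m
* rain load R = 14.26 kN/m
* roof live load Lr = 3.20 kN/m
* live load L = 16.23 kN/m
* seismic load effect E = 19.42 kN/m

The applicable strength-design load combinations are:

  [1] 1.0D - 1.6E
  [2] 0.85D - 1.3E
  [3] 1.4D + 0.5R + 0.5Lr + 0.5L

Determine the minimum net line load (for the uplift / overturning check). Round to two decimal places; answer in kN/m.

[1] 1.0(7.59) - 1.6(19.42) = -23.48
[2] 0.85(7.59) - 1.3(19.42) = -18.79
[3] 1.4(7.59) + 0.5(14.26) + 0.5(3.20) + 0.5(16.23) = 27.47
Combination 1 gives the minimum: -23.48 kN/m.

-23.48 kN/m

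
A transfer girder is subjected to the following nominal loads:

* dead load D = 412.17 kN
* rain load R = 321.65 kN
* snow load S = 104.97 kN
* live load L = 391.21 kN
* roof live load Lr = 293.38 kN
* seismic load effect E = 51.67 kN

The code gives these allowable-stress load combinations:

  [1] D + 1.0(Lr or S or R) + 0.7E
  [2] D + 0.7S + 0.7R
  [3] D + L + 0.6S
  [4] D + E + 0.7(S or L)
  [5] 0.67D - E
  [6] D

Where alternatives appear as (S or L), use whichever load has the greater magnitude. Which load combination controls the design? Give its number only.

Combination 3

(Lr or S or R) → R = 321.65 kN; (S or L) → L = 391.21 kN.
[1] 1.0(412.17) + 1.0(321.65) + 0.7(51.67) = 412.17 + 321.65 + 36.17 = 769.99
[2] 1.0(412.17) + 0.7(104.97) + 0.7(321.65) = 710.80
[3] 1.0(412.17) + 1.0(391.21) + 0.6(104.97) = 412.17 + 391.21 + 62.98 = 866.36
[4] 1.0(412.17) + 1.0(51.67) + 0.7(391.21) = 412.17 + 51.67 + 273.85 = 737.69
[5] 0.67(412.17) - 1.0(51.67) = 276.15 - 51.67 = 224.48
[6] 1.0(412.17) = 412.17
The largest value is 866.36 kN from combination 3.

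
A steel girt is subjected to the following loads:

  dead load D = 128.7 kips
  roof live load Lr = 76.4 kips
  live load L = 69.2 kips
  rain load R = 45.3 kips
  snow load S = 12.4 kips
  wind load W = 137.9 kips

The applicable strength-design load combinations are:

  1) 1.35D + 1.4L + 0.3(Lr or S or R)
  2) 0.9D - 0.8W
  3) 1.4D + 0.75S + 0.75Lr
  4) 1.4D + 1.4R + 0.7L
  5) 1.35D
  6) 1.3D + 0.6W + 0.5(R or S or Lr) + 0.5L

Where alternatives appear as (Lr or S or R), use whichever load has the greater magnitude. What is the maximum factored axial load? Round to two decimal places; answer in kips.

322.85 kips

(Lr or S or R) → Lr = 76.4 kips; (R or S or Lr) → Lr = 76.4 kips.
1) 1.35(128.7) + 1.4(69.2) + 0.3(76.4) = 293.55
2) 0.9(128.7) - 0.8(137.9) = 5.51
3) 1.4(128.7) + 0.75(12.4) + 0.75(76.4) = 246.78
4) 1.4(128.7) + 1.4(45.3) + 0.7(69.2) = 292.04
5) 1.35(128.7) = 173.75
6) 1.3(128.7) + 0.6(137.9) + 0.5(76.4) + 0.5(69.2) = 322.85
Combination 6 governs: P_u = 322.85 kips.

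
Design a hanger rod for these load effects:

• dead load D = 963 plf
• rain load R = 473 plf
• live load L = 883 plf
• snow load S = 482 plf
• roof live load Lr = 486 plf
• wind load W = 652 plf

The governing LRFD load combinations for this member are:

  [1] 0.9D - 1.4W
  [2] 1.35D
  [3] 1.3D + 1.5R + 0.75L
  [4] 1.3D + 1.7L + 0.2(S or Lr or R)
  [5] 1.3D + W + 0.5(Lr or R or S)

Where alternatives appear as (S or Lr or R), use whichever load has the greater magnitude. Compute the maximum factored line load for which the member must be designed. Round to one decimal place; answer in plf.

(S or Lr or R) → Lr = 486 plf; (Lr or R or S) → Lr = 486 plf.
[1] 0.9(963) - 1.4(652) = 866.7 - 912.8 = -46.1
[2] 1.35(963) = 1300.1
[3] 1.3(963) + 1.5(473) + 0.75(883) = 1251.9 + 709.5 + 662.3 = 2623.7
[4] 1.3(963) + 1.7(883) + 0.2(486) = 1251.9 + 1501.1 + 97.2 = 2850.2
[5] 1.3(963) + 1.0(652) + 0.5(486) = 1251.9 + 652.0 + 243.0 = 2146.9
Combination 4 governs: w_u = 2850.2 plf.

2850.2 plf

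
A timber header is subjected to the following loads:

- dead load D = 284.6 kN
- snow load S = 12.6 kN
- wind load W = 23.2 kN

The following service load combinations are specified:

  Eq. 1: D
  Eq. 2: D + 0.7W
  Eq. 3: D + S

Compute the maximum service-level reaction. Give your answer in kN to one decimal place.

Eq. 1: 1.0(284.6) = 284.6
Eq. 2: 1.0(284.6) + 0.7(23.2) = 284.6 + 16.2 = 300.8
Eq. 3: 1.0(284.6) + 1.0(12.6) = 284.6 + 12.6 = 297.2
Maximum is from combination 2.

300.8 kN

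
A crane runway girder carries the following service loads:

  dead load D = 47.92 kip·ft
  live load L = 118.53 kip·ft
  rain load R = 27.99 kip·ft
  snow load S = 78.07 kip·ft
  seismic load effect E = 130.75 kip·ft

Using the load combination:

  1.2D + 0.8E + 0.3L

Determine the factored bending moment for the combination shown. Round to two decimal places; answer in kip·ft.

1.2(47.92) + 0.8(130.75) + 0.3(118.53) = 57.50 + 104.60 + 35.56 = 197.66
M_u = 197.66 kip·ft.

197.66 kip·ft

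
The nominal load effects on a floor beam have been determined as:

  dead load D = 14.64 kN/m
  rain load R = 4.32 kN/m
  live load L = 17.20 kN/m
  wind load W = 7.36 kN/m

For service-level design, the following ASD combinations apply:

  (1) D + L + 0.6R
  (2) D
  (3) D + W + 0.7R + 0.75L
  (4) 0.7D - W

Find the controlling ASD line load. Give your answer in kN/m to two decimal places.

(1) 1.0(14.64) + 1.0(17.20) + 0.6(4.32) = 34.43
(2) 1.0(14.64) = 14.64
(3) 1.0(14.64) + 1.0(7.36) + 0.7(4.32) + 0.75(17.20) = 37.92
(4) 0.7(14.64) - 1.0(7.36) = 2.89
The controlling combination is 3, giving 37.92 kN/m.

37.92 kN/m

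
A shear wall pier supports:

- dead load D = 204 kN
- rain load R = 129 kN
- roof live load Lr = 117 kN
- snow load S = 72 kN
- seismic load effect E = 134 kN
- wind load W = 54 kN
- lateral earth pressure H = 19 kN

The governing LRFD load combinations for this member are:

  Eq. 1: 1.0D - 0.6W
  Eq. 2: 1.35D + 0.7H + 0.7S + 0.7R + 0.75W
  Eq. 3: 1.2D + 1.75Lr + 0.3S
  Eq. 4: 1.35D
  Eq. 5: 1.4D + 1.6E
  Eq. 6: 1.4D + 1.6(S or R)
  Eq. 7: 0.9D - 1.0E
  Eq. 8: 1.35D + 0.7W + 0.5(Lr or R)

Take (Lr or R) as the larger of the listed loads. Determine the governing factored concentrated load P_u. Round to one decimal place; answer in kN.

500.0 kN

(S or R) → R = 129 kN; (Lr or R) → R = 129 kN.
Eq. 1: 1.0(204) - 0.6(54) = 204.0 - 32.4 = 171.6
Eq. 2: 1.35(204) + 0.7(19) + 0.7(72) + 0.7(129) + 0.75(54) = 275.4 + 13.3 + 50.4 + 90.3 + 40.5 = 469.9
Eq. 3: 1.2(204) + 1.75(117) + 0.3(72) = 244.8 + 204.8 + 21.6 = 471.2
Eq. 4: 1.35(204) = 275.4
Eq. 5: 1.4(204) + 1.6(134) = 285.6 + 214.4 = 500.0
Eq. 6: 1.4(204) + 1.6(129) = 285.6 + 206.4 = 492.0
Eq. 7: 0.9(204) - 1.0(134) = 183.6 - 134.0 = 49.6
Eq. 8: 1.35(204) + 0.7(54) + 0.5(129) = 275.4 + 37.8 + 64.5 = 377.7
The controlling combination is 5, giving 500.0 kN.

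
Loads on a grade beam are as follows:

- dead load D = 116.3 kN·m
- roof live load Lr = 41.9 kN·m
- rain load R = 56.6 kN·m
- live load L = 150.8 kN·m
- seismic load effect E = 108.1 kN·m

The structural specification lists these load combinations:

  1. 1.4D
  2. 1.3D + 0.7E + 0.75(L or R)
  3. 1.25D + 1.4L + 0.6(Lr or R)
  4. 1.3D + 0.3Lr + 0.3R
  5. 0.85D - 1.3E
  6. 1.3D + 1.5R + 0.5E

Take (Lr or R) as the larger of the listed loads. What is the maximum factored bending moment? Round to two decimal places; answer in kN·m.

390.46 kN·m

(L or R) → L = 150.8 kN·m; (Lr or R) → R = 56.6 kN·m.
1. 1.4(116.3) = 162.82
2. 1.3(116.3) + 0.7(108.1) + 0.75(150.8) = 339.96
3. 1.25(116.3) + 1.4(150.8) + 0.6(56.6) = 390.46
4. 1.3(116.3) + 0.3(41.9) + 0.3(56.6) = 180.74
5. 0.85(116.3) - 1.3(108.1) = -41.68
6. 1.3(116.3) + 1.5(56.6) + 0.5(108.1) = 290.14
Combination 3 governs: M_u = 390.46 kN·m.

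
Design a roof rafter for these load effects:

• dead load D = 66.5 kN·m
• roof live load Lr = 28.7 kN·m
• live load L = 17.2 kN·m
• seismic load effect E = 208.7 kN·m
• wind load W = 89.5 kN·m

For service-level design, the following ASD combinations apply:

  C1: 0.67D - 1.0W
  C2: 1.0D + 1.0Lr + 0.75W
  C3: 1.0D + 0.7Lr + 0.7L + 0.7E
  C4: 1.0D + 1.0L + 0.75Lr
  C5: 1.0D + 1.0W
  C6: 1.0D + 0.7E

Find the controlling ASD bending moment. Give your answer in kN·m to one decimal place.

C1: 0.67(66.5) - 1.0(89.5) = -44.9
C2: 1.0(66.5) + 1.0(28.7) + 0.75(89.5) = 162.3
C3: 1.0(66.5) + 0.7(28.7) + 0.7(17.2) + 0.7(208.7) = 244.7
C4: 1.0(66.5) + 1.0(17.2) + 0.75(28.7) = 105.2
C5: 1.0(66.5) + 1.0(89.5) = 156.0
C6: 1.0(66.5) + 0.7(208.7) = 212.6
Combination 3 governs: M = 244.7 kN·m.

244.7 kN·m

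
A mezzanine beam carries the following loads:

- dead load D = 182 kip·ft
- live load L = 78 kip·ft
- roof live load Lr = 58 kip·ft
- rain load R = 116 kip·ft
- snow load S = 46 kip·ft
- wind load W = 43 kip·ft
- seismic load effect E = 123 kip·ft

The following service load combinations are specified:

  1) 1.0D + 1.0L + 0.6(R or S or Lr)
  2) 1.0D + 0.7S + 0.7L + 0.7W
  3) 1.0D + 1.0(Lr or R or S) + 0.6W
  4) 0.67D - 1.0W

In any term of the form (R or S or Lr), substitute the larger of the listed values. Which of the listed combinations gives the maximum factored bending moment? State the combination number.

Combination 1

(R or S or Lr) → R = 116 kip·ft; (Lr or R or S) → R = 116 kip·ft.
1) 1.0(182) + 1.0(78) + 0.6(116) = 182.0 + 78.0 + 69.6 = 329.6
2) 1.0(182) + 0.7(46) + 0.7(78) + 0.7(43) = 182.0 + 32.2 + 54.6 + 30.1 = 298.9
3) 1.0(182) + 1.0(116) + 0.6(43) = 182.0 + 116.0 + 25.8 = 323.8
4) 0.67(182) - 1.0(43) = 121.9 - 43.0 = 78.9
The largest value is 329.6 kip·ft from combination 1.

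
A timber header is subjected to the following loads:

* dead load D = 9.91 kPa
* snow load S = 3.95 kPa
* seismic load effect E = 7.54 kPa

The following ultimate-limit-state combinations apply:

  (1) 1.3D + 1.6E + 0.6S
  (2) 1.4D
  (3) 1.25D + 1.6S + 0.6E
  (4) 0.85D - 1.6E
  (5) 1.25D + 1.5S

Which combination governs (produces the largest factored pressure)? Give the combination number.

Combination 1

(1) 1.3(9.91) + 1.6(7.54) + 0.6(3.95) = 27.32
(2) 1.4(9.91) = 13.87
(3) 1.25(9.91) + 1.6(3.95) + 0.6(7.54) = 23.23
(4) 0.85(9.91) - 1.6(7.54) = -3.64
(5) 1.25(9.91) + 1.5(3.95) = 18.31
The largest value is 27.32 kPa from combination 1.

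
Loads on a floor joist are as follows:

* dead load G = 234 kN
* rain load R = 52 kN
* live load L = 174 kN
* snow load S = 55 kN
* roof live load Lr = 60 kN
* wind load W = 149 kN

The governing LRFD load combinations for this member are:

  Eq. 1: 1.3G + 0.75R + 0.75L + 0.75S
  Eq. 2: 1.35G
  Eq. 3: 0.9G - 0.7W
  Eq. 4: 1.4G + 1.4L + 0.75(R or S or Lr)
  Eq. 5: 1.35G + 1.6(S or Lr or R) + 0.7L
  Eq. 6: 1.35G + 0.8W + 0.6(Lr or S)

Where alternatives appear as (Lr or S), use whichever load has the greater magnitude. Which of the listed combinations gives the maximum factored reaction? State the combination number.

(R or S or Lr) → Lr = 60 kN; (S or Lr or R) → Lr = 60 kN; (Lr or S) → Lr = 60 kN.
Eq. 1: 1.3(234) + 0.75(52) + 0.75(174) + 0.75(55) = 304.20 + 39.00 + 130.50 + 41.25 = 514.95
Eq. 2: 1.35(234) = 315.90
Eq. 3: 0.9(234) - 0.7(149) = 210.60 - 104.30 = 106.30
Eq. 4: 1.4(234) + 1.4(174) + 0.75(60) = 327.60 + 243.60 + 45.00 = 616.20
Eq. 5: 1.35(234) + 1.6(60) + 0.7(174) = 315.90 + 96.00 + 121.80 = 533.70
Eq. 6: 1.35(234) + 0.8(149) + 0.6(60) = 315.90 + 119.20 + 36.00 = 471.10
The largest value is 616.20 kN from combination 4.

Combination 4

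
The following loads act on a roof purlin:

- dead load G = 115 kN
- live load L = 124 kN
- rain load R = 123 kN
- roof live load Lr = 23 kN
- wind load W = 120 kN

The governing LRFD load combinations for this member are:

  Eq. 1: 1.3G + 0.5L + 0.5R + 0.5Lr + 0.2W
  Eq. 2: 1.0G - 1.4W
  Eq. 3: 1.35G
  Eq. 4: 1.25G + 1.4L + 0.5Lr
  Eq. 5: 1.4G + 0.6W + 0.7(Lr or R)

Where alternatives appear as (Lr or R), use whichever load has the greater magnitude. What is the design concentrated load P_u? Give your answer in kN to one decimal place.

328.9 kN

(Lr or R) → R = 123 kN.
Eq. 1: 1.3(115) + 0.5(124) + 0.5(123) + 0.5(23) + 0.2(120) = 149.5 + 62.0 + 61.5 + 11.5 + 24.0 = 308.5
Eq. 2: 1.0(115) - 1.4(120) = 115.0 - 168.0 = -53.0
Eq. 3: 1.35(115) = 155.3
Eq. 4: 1.25(115) + 1.4(124) + 0.5(23) = 143.8 + 173.6 + 11.5 = 328.9
Eq. 5: 1.4(115) + 0.6(120) + 0.7(123) = 161.0 + 72.0 + 86.1 = 319.1
Maximum is from combination 4.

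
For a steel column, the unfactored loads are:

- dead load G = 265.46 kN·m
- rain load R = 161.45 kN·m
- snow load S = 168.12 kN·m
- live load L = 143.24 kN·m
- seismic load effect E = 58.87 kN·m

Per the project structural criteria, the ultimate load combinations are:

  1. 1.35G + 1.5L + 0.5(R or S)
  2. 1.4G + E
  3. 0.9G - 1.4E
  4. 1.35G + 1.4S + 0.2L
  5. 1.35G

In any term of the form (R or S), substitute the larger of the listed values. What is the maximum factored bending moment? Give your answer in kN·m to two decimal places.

(R or S) → S = 168.12 kN·m.
1. 1.35(265.46) + 1.5(143.24) + 0.5(168.12) = 358.37 + 214.86 + 84.06 = 657.29
2. 1.4(265.46) + 1.0(58.87) = 371.64 + 58.87 = 430.51
3. 0.9(265.46) - 1.4(58.87) = 156.50
4. 1.35(265.46) + 1.4(168.12) + 0.2(143.24) = 358.37 + 235.37 + 28.65 = 622.39
5. 1.35(265.46) = 358.37
The controlling combination is 1, giving 657.29 kN·m.

657.29 kN·m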